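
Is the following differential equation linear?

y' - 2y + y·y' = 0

No. Nonlinear (product y·y')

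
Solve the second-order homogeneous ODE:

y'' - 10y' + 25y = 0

Characteristic equation: r² - 10r + 25 = 0
Factored: (r - 5)² = 0
Repeated root: r = 5
General solution: y = (C₁ + C₂x)e^(5x)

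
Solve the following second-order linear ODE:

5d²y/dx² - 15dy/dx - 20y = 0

Characteristic equation: 5r² - 15r - 20 = 0
Divide by 5: r² - 3r - 4 = 0
Roots: r = 4, -1 (distinct real)
General solution: y = C₁e^(4x) + C₂e^(-x)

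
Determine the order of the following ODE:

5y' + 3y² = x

The order is 1 (highest derivative is of order 1).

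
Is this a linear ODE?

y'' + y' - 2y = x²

Yes. Linear (y and its derivatives appear to the first power only, no products of y terms)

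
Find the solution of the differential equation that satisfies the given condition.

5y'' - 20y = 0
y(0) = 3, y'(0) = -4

General solution: y = C₁e^(2x) + C₂e^(-2x)
Applying ICs: C₁ = 1/2, C₂ = 5/2
Particular solution: y = (1/2)e^(2x) + (5/2)e^(-2x)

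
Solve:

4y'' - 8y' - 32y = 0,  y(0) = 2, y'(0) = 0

General solution: y = C₁e^(4x) + C₂e^(-2x)
Applying ICs: C₁ = 2/3, C₂ = 4/3
Particular solution: y = (2/3)e^(4x) + (4/3)e^(-2x)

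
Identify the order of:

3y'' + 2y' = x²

The order is 2 (highest derivative is of order 2).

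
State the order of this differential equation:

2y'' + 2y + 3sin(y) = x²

The order is 2 (highest derivative is of order 2).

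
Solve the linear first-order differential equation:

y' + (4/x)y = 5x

Using integrating factor method:

General solution: y = (5/6)x^2 + Cx^(-4)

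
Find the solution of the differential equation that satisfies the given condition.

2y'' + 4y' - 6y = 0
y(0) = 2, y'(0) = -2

General solution: y = C₁e^x + C₂e^(-3x)
Applying ICs: C₁ = 1, C₂ = 1
Particular solution: y = e^x + e^(-3x)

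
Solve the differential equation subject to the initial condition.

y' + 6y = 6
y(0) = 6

General solution: y = 1 + Ce^(-6x)
Applying y(0) = 6: C = 6 - 1 = 5
Particular solution: y = 1 + 5e^(-6x)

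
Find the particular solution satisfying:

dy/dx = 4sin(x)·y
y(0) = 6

General solution: y = Ce^(-4cos(x))
Applying IC y(0) = 6:
Particular solution: y = 6e^(4(1-cos(x)))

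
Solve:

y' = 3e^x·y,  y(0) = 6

General solution: y = Ce^(3e^x)
Applying IC y(0) = 6:
Particular solution: y = 6e^(3(e^x - 1))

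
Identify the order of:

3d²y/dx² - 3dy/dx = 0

The order is 2 (highest derivative is of order 2).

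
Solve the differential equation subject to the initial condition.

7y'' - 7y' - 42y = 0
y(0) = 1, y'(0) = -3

General solution: y = C₁e^(3x) + C₂e^(-2x)
Applying ICs: C₁ = -1/5, C₂ = 6/5
Particular solution: y = -(1/5)e^(3x) + (6/5)e^(-2x)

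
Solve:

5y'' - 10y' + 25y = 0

Characteristic equation: 5r² - 10r + 25 = 0
Divide by 5: r² - 2r + 5 = 0
Roots: r = 1 ± 2i (complex conjugates)
General solution: y = e^x(C₁cos(2x) + C₂sin(2x))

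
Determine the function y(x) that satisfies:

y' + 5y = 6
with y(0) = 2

General solution: y = 6/5 + Ce^(-5x)
Applying y(0) = 2: C = 2 - 6/5 = 4/5
Particular solution: y = 6/5 + (4/5)e^(-5x)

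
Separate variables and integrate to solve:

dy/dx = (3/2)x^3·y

Separating variables and integrating:
ln|y| = 3x^4/8 + C

General solution: y = Ce^(3x^4/8)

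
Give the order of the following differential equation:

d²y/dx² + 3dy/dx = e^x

The order is 2 (highest derivative is of order 2).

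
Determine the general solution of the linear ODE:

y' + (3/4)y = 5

Using integrating factor method:

General solution: y = 20/3 + Ce^(-3x/4)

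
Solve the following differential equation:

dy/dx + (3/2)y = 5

Using integrating factor method:

General solution: y = 10/3 + Ce^(-3x/2)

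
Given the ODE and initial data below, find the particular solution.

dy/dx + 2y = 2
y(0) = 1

General solution: y = 1 + Ce^(-2x)
Applying y(0) = 1: C = 1 - 1 = 0
Particular solution: y = 1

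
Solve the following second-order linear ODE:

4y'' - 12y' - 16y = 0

Characteristic equation: 4r² - 12r - 16 = 0
Divide by 4: r² - 3r - 4 = 0
Roots: r = 4, -1 (distinct real)
General solution: y = C₁e^(4x) + C₂e^(-x)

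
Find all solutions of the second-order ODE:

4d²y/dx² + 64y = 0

Characteristic equation: 4r² + 64 = 0
Divide by 4: r² + 16 = 0
Roots: r = ±4i (complex conjugates)
General solution: y = C₁cos(4x) + C₂sin(4x)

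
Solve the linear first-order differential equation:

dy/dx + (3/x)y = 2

Using integrating factor method:

General solution: y = (1/2)x + Cx^(-3)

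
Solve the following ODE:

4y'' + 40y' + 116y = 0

Characteristic equation: 4r² + 40r + 116 = 0
Divide by 4: r² + 10r + 29 = 0
Roots: r = -5 ± 2i (complex conjugates)
General solution: y = e^(-5x)(C₁cos(2x) + C₂sin(2x))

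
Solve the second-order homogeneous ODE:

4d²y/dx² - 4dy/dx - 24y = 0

Characteristic equation: 4r² - 4r - 24 = 0
Divide by 4: r² - r - 6 = 0
Roots: r = 3, -2 (distinct real)
General solution: y = C₁e^(3x) + C₂e^(-2x)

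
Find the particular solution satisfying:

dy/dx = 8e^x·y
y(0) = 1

General solution: y = Ce^(8e^x)
Applying IC y(0) = 1:
Particular solution: y = e^(8(e^x - 1))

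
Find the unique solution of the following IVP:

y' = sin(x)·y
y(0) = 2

General solution: y = Ce^(-cos(x))
Applying IC y(0) = 2:
Particular solution: y = 2e^(1-cos(x))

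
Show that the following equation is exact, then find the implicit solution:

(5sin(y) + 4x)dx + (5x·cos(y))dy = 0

Verify exactness: ∂M/∂y = ∂N/∂x ✓
Find F(x,y) such that ∂F/∂x = M, ∂F/∂y = N
Solution: 5x·sin(y) + 2x² = C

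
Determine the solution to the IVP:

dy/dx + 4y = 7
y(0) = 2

General solution: y = 7/4 + Ce^(-4x)
Applying y(0) = 2: C = 2 - 7/4 = 1/4
Particular solution: y = 7/4 + (1/4)e^(-4x)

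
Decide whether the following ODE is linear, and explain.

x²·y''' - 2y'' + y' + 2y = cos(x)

Linear (y and its derivatives appear to the first power only, no products of y terms)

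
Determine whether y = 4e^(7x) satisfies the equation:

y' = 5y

Verification:
y = 4e^(7x)
y' = 28e^(7x)
But 5y = 20e^(7x)
y' ≠ 5y — the derivative does not match

No, it is not a solution.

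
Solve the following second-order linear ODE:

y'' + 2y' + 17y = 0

Characteristic equation: r² + 2r + 17 = 0
Roots: r = -1 ± 4i (complex conjugates)
General solution: y = e^(-x)(C₁cos(4x) + C₂sin(4x))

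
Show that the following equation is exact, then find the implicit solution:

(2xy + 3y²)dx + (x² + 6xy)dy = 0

Verify exactness: ∂M/∂y = ∂N/∂x ✓
Find F(x,y) such that ∂F/∂x = M, ∂F/∂y = N
Solution: x²y + 3xy² = C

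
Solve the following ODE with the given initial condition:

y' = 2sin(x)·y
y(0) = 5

General solution: y = Ce^(-2cos(x))
Applying IC y(0) = 5:
Particular solution: y = 5e^(2(1-cos(x)))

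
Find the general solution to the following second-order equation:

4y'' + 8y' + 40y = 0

Characteristic equation: 4r² + 8r + 40 = 0
Divide by 4: r² + 2r + 10 = 0
Roots: r = -1 ± 3i (complex conjugates)
General solution: y = e^(-x)(C₁cos(3x) + C₂sin(3x))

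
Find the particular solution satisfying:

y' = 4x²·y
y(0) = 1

General solution: y = Ce^(4x³/3)
Applying IC y(0) = 1:
Particular solution: y = e^(4x³/3)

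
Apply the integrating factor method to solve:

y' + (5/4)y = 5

Using integrating factor method:

General solution: y = 4 + Ce^(-5x/4)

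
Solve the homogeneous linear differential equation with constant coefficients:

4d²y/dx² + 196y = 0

Characteristic equation: 4r² + 196 = 0
Divide by 4: r² + 49 = 0
Roots: r = ±7i (complex conjugates)
General solution: y = C₁cos(7x) + C₂sin(7x)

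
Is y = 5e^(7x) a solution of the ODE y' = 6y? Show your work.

Verification:
y = 5e^(7x)
y' = 35e^(7x)
But 6y = 30e^(7x)
y' ≠ 6y — the derivative does not match

No, it is not a solution.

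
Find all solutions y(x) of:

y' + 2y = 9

Using integrating factor method:

General solution: y = 9/2 + Ce^(-2x)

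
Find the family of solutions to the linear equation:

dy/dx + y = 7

Using integrating factor method:

General solution: y = 7 + Ce^(-x)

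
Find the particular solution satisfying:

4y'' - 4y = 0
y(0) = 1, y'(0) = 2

General solution: y = C₁e^x + C₂e^(-x)
Applying ICs: C₁ = 3/2, C₂ = -1/2
Particular solution: y = (3/2)e^x - (1/2)e^(-x)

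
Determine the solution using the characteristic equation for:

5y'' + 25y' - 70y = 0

Characteristic equation: 5r² + 25r - 70 = 0
Divide by 5: r² + 5r - 14 = 0
Roots: r = 2, -7 (distinct real)
General solution: y = C₁e^(2x) + C₂e^(-7x)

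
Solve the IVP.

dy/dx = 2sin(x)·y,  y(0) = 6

General solution: y = Ce^(-2cos(x))
Applying IC y(0) = 6:
Particular solution: y = 6e^(2(1-cos(x)))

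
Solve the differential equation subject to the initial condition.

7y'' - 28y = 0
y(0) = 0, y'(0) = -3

General solution: y = C₁e^(2x) + C₂e^(-2x)
Applying ICs: C₁ = -3/4, C₂ = 3/4
Particular solution: y = -(3/4)e^(2x) + (3/4)e^(-2x)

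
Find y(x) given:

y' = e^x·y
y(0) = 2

General solution: y = Ce^(e^x)
Applying IC y(0) = 2:
Particular solution: y = 2e^(e^x - 1)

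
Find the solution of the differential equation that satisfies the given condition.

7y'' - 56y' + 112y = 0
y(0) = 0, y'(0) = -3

General solution: y = (C₁ + C₂x)e^(4x)
Repeated root r = 4
Applying ICs: C₁ = 0, C₂ = -3
Particular solution: y = -3xe^(4x)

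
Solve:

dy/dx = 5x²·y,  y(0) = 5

General solution: y = Ce^(5x³/3)
Applying IC y(0) = 5:
Particular solution: y = 5e^(5x³/3)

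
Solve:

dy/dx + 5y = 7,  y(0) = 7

General solution: y = 7/5 + Ce^(-5x)
Applying y(0) = 7: C = 7 - 7/5 = 28/5
Particular solution: y = 7/5 + (28/5)e^(-5x)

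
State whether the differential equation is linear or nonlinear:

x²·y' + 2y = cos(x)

Linear (y and its derivatives appear to the first power only, no products of y terms)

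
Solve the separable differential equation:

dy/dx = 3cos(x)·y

Separating variables and integrating:
ln|y| = 3sin(x) + C

General solution: y = Ce^(3sin(x))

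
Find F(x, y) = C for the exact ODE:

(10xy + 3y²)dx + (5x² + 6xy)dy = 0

Verify exactness: ∂M/∂y = ∂N/∂x ✓
Find F(x,y) such that ∂F/∂x = M, ∂F/∂y = N
Solution: 5x²y + 3xy² = C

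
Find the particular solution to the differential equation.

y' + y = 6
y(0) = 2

General solution: y = 6 + Ce^(-x)
Applying y(0) = 2: C = 2 - 6 = -4
Particular solution: y = 6 - 4e^(-x)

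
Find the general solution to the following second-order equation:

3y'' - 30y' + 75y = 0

Characteristic equation: 3r² - 30r + 75 = 0
Divide by 3: r² - 10r + 25 = 0
Factored: (r - 5)² = 0
Repeated root: r = 5
General solution: y = (C₁ + C₂x)e^(5x)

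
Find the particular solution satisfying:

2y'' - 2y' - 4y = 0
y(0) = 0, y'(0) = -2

General solution: y = C₁e^(2x) + C₂e^(-x)
Applying ICs: C₁ = -2/3, C₂ = 2/3
Particular solution: y = -(2/3)e^(2x) + (2/3)e^(-x)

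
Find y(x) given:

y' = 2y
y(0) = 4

General solution: y = Ce^(2x)
Applying IC y(0) = 4:
Particular solution: y = 4e^(2x)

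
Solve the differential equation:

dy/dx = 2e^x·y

Separating variables and integrating:
ln|y| = 2e^x + C

General solution: y = Ce^(2e^x)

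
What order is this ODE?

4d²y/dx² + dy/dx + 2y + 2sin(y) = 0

The order is 2 (highest derivative is of order 2).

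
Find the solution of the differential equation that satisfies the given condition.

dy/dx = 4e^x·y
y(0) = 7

General solution: y = Ce^(4e^x)
Applying IC y(0) = 7:
Particular solution: y = 7e^(4(e^x - 1))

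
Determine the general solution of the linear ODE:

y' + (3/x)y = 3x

Using integrating factor method:

General solution: y = (3/5)x^2 + Cx^(-3)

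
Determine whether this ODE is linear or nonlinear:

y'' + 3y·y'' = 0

Nonlinear (y·y'' term)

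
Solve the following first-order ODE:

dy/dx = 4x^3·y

Separating variables and integrating:
ln|y| = x^4 + C

General solution: y = Ce^(x^4)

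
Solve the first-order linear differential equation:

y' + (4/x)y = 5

Using integrating factor method:

General solution: y = x + Cx^(-4)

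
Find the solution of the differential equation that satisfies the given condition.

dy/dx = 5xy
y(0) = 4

General solution: y = Ce^(5x²/2)
Applying IC y(0) = 4:
Particular solution: y = 4e^(5x²/2)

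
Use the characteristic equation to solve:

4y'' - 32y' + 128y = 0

Characteristic equation: 4r² - 32r + 128 = 0
Divide by 4: r² - 8r + 32 = 0
Roots: r = 4 ± 4i (complex conjugates)
General solution: y = e^(4x)(C₁cos(4x) + C₂sin(4x))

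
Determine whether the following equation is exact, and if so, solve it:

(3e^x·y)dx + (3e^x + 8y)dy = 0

Verify exactness: ∂M/∂y = ∂N/∂x ✓
Find F(x,y) such that ∂F/∂x = M, ∂F/∂y = N
Solution: 3e^x·y + 4y² = C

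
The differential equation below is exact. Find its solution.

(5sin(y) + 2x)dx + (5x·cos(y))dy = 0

Verify exactness: ∂M/∂y = ∂N/∂x ✓
Find F(x,y) such that ∂F/∂x = M, ∂F/∂y = N
Solution: 5x·sin(y) + x² = C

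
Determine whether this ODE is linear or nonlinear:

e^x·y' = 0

Linear (y and its derivatives appear to the first power only, no products of y terms)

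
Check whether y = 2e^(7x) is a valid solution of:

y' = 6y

Verification:
y = 2e^(7x)
y' = 14e^(7x)
But 6y = 12e^(7x)
y' ≠ 6y — the derivative does not match

No, it is not a solution.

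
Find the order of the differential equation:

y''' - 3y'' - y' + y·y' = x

The order is 3 (highest derivative is of order 3).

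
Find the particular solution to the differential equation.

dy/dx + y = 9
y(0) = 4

General solution: y = 9 + Ce^(-x)
Applying y(0) = 4: C = 4 - 9 = -5
Particular solution: y = 9 - 5e^(-x)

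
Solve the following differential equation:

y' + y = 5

Using integrating factor method:

General solution: y = 5 + Ce^(-x)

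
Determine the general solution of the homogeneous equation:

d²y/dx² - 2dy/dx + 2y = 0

Characteristic equation: r² - 2r + 2 = 0
Roots: r = 1 ± i (complex conjugates)
General solution: y = e^x(C₁cos(x) + C₂sin(x))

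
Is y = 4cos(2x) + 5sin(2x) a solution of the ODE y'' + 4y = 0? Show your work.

Verification:
y'' = -16cos(2x) - 20sin(2x)
y'' + 4y = 0 ✓

Yes, it is a solution.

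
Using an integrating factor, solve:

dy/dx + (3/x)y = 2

Using integrating factor method:

General solution: y = (1/2)x + Cx^(-3)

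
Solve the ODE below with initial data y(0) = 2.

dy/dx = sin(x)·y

General solution: y = Ce^(-cos(x))
Applying IC y(0) = 2:
Particular solution: y = 2e^(1-cos(x))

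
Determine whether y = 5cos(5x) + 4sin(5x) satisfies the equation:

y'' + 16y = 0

Verification:
y'' = -125cos(5x) - 100sin(5x)
y'' + 16y ≠ 0 (frequency mismatch: got 25 instead of 16)

No, it is not a solution.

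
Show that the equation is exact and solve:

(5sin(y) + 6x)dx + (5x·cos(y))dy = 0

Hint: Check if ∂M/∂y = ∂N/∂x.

Verify exactness: ∂M/∂y = ∂N/∂x ✓
Find F(x,y) such that ∂F/∂x = M, ∂F/∂y = N
Solution: 5x·sin(y) + 3x² = C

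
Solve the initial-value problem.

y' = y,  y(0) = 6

General solution: y = Ce^x
Applying IC y(0) = 6:
Particular solution: y = 6e^x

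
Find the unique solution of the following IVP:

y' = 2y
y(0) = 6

General solution: y = Ce^(2x)
Applying IC y(0) = 6:
Particular solution: y = 6e^(2x)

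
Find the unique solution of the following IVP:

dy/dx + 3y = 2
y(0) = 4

General solution: y = 2/3 + Ce^(-3x)
Applying y(0) = 4: C = 4 - 2/3 = 10/3
Particular solution: y = 2/3 + (10/3)e^(-3x)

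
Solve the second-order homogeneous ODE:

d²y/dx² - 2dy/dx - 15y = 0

Characteristic equation: r² - 2r - 15 = 0
Roots: r = 5, -3 (distinct real)
General solution: y = C₁e^(5x) + C₂e^(-3x)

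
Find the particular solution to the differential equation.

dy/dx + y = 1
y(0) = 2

General solution: y = 1 + Ce^(-x)
Applying y(0) = 2: C = 2 - 1 = 1
Particular solution: y = 1 + e^(-x)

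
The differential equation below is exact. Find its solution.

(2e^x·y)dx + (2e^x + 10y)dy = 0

Verify exactness: ∂M/∂y = ∂N/∂x ✓
Find F(x,y) such that ∂F/∂x = M, ∂F/∂y = N
Solution: 2e^x·y + 5y² = C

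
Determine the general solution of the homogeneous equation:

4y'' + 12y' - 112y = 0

Characteristic equation: 4r² + 12r - 112 = 0
Divide by 4: r² + 3r - 28 = 0
Roots: r = 4, -7 (distinct real)
General solution: y = C₁e^(4x) + C₂e^(-7x)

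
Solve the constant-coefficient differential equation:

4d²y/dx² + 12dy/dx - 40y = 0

Characteristic equation: 4r² + 12r - 40 = 0
Divide by 4: r² + 3r - 10 = 0
Roots: r = 2, -5 (distinct real)
General solution: y = C₁e^(2x) + C₂e^(-5x)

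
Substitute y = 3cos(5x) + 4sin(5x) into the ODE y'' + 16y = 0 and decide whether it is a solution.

Verification:
y'' = -75cos(5x) - 100sin(5x)
y'' + 16y ≠ 0 (frequency mismatch: got 25 instead of 16)

No, it is not a solution.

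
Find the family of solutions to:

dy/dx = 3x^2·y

Separating variables and integrating:
ln|y| = x^3 + C

General solution: y = Ce^(x^3)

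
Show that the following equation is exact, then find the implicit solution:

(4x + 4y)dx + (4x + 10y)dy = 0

Verify exactness: ∂M/∂y = ∂N/∂x ✓
Find F(x,y) such that ∂F/∂x = M, ∂F/∂y = N
Solution: 2x² + 4xy + 5y² = C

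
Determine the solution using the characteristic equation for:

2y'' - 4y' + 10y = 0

Characteristic equation: 2r² - 4r + 10 = 0
Divide by 2: r² - 2r + 5 = 0
Roots: r = 1 ± 2i (complex conjugates)
General solution: y = e^x(C₁cos(2x) + C₂sin(2x))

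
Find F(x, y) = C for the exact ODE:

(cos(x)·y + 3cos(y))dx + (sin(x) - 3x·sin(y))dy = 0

Verify exactness: ∂M/∂y = ∂N/∂x ✓
Find F(x,y) such that ∂F/∂x = M, ∂F/∂y = N
Solution: sin(x)·y + 3x·cos(y) = C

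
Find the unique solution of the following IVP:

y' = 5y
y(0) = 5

General solution: y = Ce^(5x)
Applying IC y(0) = 5:
Particular solution: y = 5e^(5x)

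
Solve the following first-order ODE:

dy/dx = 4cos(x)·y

Separating variables and integrating:
ln|y| = 4sin(x) + C

General solution: y = Ce^(4sin(x))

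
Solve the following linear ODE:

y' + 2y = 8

Using integrating factor method:

General solution: y = 4 + Ce^(-2x)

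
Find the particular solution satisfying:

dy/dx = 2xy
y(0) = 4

General solution: y = Ce^(x²)
Applying IC y(0) = 4:
Particular solution: y = 4e^(x²)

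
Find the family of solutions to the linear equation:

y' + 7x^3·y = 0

Using integrating factor method:

General solution: y = Ce^(-7x^4/4)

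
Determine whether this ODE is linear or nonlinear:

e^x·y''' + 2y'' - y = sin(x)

Linear (y and its derivatives appear to the first power only, no products of y terms)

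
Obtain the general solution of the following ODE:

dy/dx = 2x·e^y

Separating variables and integrating:
-e^(-y) = x² + C

General solution: y = -ln(C - x²)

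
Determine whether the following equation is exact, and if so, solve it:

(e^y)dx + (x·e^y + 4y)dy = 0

Verify exactness: ∂M/∂y = ∂N/∂x ✓
Find F(x,y) such that ∂F/∂x = M, ∂F/∂y = N
Solution: x·e^y + 2y² = C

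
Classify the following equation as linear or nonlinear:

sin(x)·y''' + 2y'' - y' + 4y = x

Linear (y and its derivatives appear to the first power only, no products of y terms)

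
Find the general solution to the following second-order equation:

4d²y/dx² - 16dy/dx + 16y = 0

Characteristic equation: 4r² - 16r + 16 = 0
Divide by 4: r² - 4r + 4 = 0
Factored: (r - 2)² = 0
Repeated root: r = 2
General solution: y = (C₁ + C₂x)e^(2x)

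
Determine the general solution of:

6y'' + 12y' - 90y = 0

Characteristic equation: 6r² + 12r - 90 = 0
Divide by 6: r² + 2r - 15 = 0
Roots: r = 3, -5 (distinct real)
General solution: y = C₁e^(3x) + C₂e^(-5x)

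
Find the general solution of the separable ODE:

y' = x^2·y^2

Separating variables and integrating:
-1/y = x^3/3 + C

General solution: y^-1 = (-1/3)x^3 + C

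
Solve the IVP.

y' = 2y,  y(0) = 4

General solution: y = Ce^(2x)
Applying IC y(0) = 4:
Particular solution: y = 4e^(2x)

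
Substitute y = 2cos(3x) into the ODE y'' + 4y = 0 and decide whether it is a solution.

Verification:
y'' = -18cos(3x)
y'' + 4y ≠ 0 (frequency mismatch: got 9 instead of 4)

No, it is not a solution.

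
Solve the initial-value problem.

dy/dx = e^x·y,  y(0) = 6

General solution: y = Ce^(e^x)
Applying IC y(0) = 6:
Particular solution: y = 6e^(e^x - 1)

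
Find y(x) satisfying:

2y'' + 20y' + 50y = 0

Characteristic equation: 2r² + 20r + 50 = 0
Divide by 2: r² + 10r + 25 = 0
Factored: (r + 5)² = 0
Repeated root: r = -5
General solution: y = (C₁ + C₂x)e^(-5x)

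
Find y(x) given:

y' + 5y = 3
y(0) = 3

General solution: y = 3/5 + Ce^(-5x)
Applying y(0) = 3: C = 3 - 3/5 = 12/5
Particular solution: y = 3/5 + (12/5)e^(-5x)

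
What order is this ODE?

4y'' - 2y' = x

The order is 2 (highest derivative is of order 2).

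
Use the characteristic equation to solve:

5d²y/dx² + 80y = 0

Characteristic equation: 5r² + 80 = 0
Divide by 5: r² + 16 = 0
Roots: r = ±4i (complex conjugates)
General solution: y = C₁cos(4x) + C₂sin(4x)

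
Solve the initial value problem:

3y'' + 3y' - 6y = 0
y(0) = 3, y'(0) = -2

General solution: y = C₁e^x + C₂e^(-2x)
Applying ICs: C₁ = 4/3, C₂ = 5/3
Particular solution: y = (4/3)e^x + (5/3)e^(-2x)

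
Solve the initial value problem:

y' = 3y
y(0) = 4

General solution: y = Ce^(3x)
Applying IC y(0) = 4:
Particular solution: y = 4e^(3x)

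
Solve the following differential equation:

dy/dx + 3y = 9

Using integrating factor method:

General solution: y = 3 + Ce^(-3x)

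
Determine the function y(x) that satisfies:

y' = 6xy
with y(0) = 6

General solution: y = Ce^(3x²)
Applying IC y(0) = 6:
Particular solution: y = 6e^(3x²)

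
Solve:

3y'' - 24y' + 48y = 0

Characteristic equation: 3r² - 24r + 48 = 0
Divide by 3: r² - 8r + 16 = 0
Factored: (r - 4)² = 0
Repeated root: r = 4
General solution: y = (C₁ + C₂x)e^(4x)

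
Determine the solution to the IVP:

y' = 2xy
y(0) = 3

General solution: y = Ce^(x²)
Applying IC y(0) = 3:
Particular solution: y = 3e^(x²)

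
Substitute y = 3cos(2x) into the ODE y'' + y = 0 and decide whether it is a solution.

Verification:
y'' = -12cos(2x)
y'' + y ≠ 0 (frequency mismatch: got 4 instead of 1)

No, it is not a solution.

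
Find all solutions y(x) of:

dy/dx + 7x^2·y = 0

Using integrating factor method:

General solution: y = Ce^(-7x^3/3)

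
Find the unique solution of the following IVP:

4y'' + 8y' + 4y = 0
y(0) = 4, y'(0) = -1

General solution: y = (C₁ + C₂x)e^(-x)
Repeated root r = -1
Applying ICs: C₁ = 4, C₂ = 3
Particular solution: y = (4 + 3x)e^(-x)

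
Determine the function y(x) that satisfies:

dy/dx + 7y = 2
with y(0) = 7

General solution: y = 2/7 + Ce^(-7x)
Applying y(0) = 7: C = 7 - 2/7 = 47/7
Particular solution: y = 2/7 + (47/7)e^(-7x)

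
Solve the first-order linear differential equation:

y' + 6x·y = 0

Using integrating factor method:

General solution: y = Ce^(-3x^2)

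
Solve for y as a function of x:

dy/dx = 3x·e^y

Separating variables and integrating:
-e^(-y) = 3x²/2 + C

General solution: y = -ln(C - 3x²/2)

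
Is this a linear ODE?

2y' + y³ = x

No. Nonlinear (y³ term)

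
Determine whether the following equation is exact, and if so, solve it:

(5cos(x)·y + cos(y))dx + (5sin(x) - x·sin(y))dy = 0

Verify exactness: ∂M/∂y = ∂N/∂x ✓
Find F(x,y) such that ∂F/∂x = M, ∂F/∂y = N
Solution: 5sin(x)·y + x·cos(y) = C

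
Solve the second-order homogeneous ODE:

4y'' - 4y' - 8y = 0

Characteristic equation: 4r² - 4r - 8 = 0
Divide by 4: r² - r - 2 = 0
Roots: r = 2, -1 (distinct real)
General solution: y = C₁e^(2x) + C₂e^(-x)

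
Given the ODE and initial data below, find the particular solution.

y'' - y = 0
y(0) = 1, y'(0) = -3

General solution: y = C₁e^x + C₂e^(-x)
Applying ICs: C₁ = -1, C₂ = 2
Particular solution: y = -e^x + 2e^(-x)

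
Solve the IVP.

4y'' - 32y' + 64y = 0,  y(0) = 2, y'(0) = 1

General solution: y = (C₁ + C₂x)e^(4x)
Repeated root r = 4
Applying ICs: C₁ = 2, C₂ = -7
Particular solution: y = (2 - 7x)e^(4x)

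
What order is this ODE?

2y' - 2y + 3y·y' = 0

The order is 1 (highest derivative is of order 1).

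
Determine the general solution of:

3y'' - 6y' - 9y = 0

Characteristic equation: 3r² - 6r - 9 = 0
Divide by 3: r² - 2r - 3 = 0
Roots: r = 3, -1 (distinct real)
General solution: y = C₁e^(3x) + C₂e^(-x)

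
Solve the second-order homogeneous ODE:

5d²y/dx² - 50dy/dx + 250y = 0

Characteristic equation: 5r² - 50r + 250 = 0
Divide by 5: r² - 10r + 50 = 0
Roots: r = 5 ± 5i (complex conjugates)
General solution: y = e^(5x)(C₁cos(5x) + C₂sin(5x))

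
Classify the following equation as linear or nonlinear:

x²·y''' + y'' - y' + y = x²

Linear (y and its derivatives appear to the first power only, no products of y terms)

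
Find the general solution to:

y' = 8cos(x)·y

Separating variables and integrating:
ln|y| = 8sin(x) + C

General solution: y = Ce^(8sin(x))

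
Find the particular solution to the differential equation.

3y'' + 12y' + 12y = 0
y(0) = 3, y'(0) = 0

General solution: y = (C₁ + C₂x)e^(-2x)
Repeated root r = -2
Applying ICs: C₁ = 3, C₂ = 6
Particular solution: y = (3 + 6x)e^(-2x)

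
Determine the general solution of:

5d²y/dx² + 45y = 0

Characteristic equation: 5r² + 45 = 0
Divide by 5: r² + 9 = 0
Roots: r = ±3i (complex conjugates)
General solution: y = C₁cos(3x) + C₂sin(3x)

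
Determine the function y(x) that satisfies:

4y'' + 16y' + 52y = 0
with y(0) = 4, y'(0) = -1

General solution: y = e^(-2x)(C₁cos(3x) + C₂sin(3x))
Complex roots r = -2 ± 3i
Applying ICs: C₁ = 4, C₂ = 7/3
Particular solution: y = e^(-2x)(4cos(3x) + (7/3)sin(3x))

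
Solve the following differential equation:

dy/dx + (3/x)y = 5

Using integrating factor method:

General solution: y = (5/4)x + Cx^(-3)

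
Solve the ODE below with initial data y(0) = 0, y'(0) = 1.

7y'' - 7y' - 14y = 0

General solution: y = C₁e^(2x) + C₂e^(-x)
Applying ICs: C₁ = 1/3, C₂ = -1/3
Particular solution: y = (1/3)e^(2x) - (1/3)e^(-x)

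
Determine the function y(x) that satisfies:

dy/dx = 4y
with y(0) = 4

General solution: y = Ce^(4x)
Applying IC y(0) = 4:
Particular solution: y = 4e^(4x)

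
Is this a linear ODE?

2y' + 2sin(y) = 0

No. Nonlinear (sin(y) is nonlinear in y)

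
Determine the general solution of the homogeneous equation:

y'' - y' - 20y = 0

Characteristic equation: r² - r - 20 = 0
Roots: r = 5, -4 (distinct real)
General solution: y = C₁e^(5x) + C₂e^(-4x)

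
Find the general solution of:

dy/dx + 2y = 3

Using integrating factor method:

General solution: y = 3/2 + Ce^(-2x)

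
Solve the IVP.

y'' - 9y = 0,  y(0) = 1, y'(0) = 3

General solution: y = C₁e^(3x) + C₂e^(-3x)
Applying ICs: C₁ = 1, C₂ = 0
Particular solution: y = e^(3x)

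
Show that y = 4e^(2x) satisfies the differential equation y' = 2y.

Verification:
y = 4e^(2x)
y' = 8e^(2x)
2y = 8e^(2x)
y' = 2y ✓

Yes, it is a solution.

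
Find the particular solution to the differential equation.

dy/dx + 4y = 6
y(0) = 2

General solution: y = 3/2 + Ce^(-4x)
Applying y(0) = 2: C = 2 - 3/2 = 1/2
Particular solution: y = 3/2 + (1/2)e^(-4x)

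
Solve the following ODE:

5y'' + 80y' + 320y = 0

Characteristic equation: 5r² + 80r + 320 = 0
Divide by 5: r² + 16r + 64 = 0
Factored: (r + 8)² = 0
Repeated root: r = -8
General solution: y = (C₁ + C₂x)e^(-8x)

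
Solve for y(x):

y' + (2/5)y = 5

Using integrating factor method:

General solution: y = 25/2 + Ce^(-2x/5)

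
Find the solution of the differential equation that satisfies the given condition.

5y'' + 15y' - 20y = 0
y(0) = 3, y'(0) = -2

General solution: y = C₁e^x + C₂e^(-4x)
Applying ICs: C₁ = 2, C₂ = 1
Particular solution: y = 2e^x + e^(-4x)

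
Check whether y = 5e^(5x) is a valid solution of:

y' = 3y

Verification:
y = 5e^(5x)
y' = 25e^(5x)
But 3y = 15e^(5x)
y' ≠ 3y — the derivative does not match

No, it is not a solution.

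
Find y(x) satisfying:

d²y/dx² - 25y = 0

Characteristic equation: r² - 25 = 0
Roots: r = 5, -5 (distinct real)
General solution: y = C₁e^(5x) + C₂e^(-5x)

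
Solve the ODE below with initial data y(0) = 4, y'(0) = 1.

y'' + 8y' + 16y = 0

General solution: y = (C₁ + C₂x)e^(-4x)
Repeated root r = -4
Applying ICs: C₁ = 4, C₂ = 17
Particular solution: y = (4 + 17x)e^(-4x)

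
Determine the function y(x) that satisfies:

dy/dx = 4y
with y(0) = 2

General solution: y = Ce^(4x)
Applying IC y(0) = 2:
Particular solution: y = 2e^(4x)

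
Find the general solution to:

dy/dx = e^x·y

Separating variables and integrating:
ln|y| = e^x + C

General solution: y = Ce^(e^x)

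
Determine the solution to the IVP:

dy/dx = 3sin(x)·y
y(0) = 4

General solution: y = Ce^(-3cos(x))
Applying IC y(0) = 4:
Particular solution: y = 4e^(3(1-cos(x)))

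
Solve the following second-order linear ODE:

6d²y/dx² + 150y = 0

Characteristic equation: 6r² + 150 = 0
Divide by 6: r² + 25 = 0
Roots: r = ±5i (complex conjugates)
General solution: y = C₁cos(5x) + C₂sin(5x)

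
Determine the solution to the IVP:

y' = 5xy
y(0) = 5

General solution: y = Ce^(5x²/2)
Applying IC y(0) = 5:
Particular solution: y = 5e^(5x²/2)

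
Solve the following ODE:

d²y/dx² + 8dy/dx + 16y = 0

Characteristic equation: r² + 8r + 16 = 0
Factored: (r + 4)² = 0
Repeated root: r = -4
General solution: y = (C₁ + C₂x)e^(-4x)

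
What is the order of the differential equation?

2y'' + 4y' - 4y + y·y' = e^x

The order is 2 (highest derivative is of order 2).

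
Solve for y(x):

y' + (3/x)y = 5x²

Using integrating factor method:

General solution: y = (5/6)x^3 + Cx^(-3)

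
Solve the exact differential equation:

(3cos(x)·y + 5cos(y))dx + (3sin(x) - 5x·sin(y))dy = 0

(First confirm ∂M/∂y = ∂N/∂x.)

Verify exactness: ∂M/∂y = ∂N/∂x ✓
Find F(x,y) such that ∂F/∂x = M, ∂F/∂y = N
Solution: 3sin(x)·y + 5x·cos(y) = C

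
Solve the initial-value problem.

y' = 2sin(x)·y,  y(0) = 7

General solution: y = Ce^(-2cos(x))
Applying IC y(0) = 7:
Particular solution: y = 7e^(2(1-cos(x)))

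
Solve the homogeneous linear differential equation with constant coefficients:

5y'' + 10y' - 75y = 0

Characteristic equation: 5r² + 10r - 75 = 0
Divide by 5: r² + 2r - 15 = 0
Roots: r = 3, -5 (distinct real)
General solution: y = C₁e^(3x) + C₂e^(-5x)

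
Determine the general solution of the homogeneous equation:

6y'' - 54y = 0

Characteristic equation: 6r² - 54 = 0
Divide by 6: r² - 9 = 0
Roots: r = 3, -3 (distinct real)
General solution: y = C₁e^(3x) + C₂e^(-3x)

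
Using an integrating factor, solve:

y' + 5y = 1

Using integrating factor method:

General solution: y = 1/5 + Ce^(-5x)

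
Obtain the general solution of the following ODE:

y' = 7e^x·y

Separating variables and integrating:
ln|y| = 7e^x + C

General solution: y = Ce^(7e^x)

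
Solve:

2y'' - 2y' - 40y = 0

Characteristic equation: 2r² - 2r - 40 = 0
Divide by 2: r² - r - 20 = 0
Roots: r = 5, -4 (distinct real)
General solution: y = C₁e^(5x) + C₂e^(-4x)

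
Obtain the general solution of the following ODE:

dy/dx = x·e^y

Separating variables and integrating:
-e^(-y) = x²/2 + C

General solution: y = -ln(C - x²/2)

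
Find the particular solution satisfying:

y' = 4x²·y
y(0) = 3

General solution: y = Ce^(4x³/3)
Applying IC y(0) = 3:
Particular solution: y = 3e^(4x³/3)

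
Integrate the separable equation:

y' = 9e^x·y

Separating variables and integrating:
ln|y| = 9e^x + C

General solution: y = Ce^(9e^x)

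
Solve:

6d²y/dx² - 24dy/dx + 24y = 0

Characteristic equation: 6r² - 24r + 24 = 0
Divide by 6: r² - 4r + 4 = 0
Factored: (r - 2)² = 0
Repeated root: r = 2
General solution: y = (C₁ + C₂x)e^(2x)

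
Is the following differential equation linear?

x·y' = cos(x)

Yes. Linear (y and its derivatives appear to the first power only, no products of y terms)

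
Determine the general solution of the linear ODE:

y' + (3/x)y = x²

Using integrating factor method:

General solution: y = (1/6)x^3 + Cx^(-3)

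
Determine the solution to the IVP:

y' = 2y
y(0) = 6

General solution: y = Ce^(2x)
Applying IC y(0) = 6:
Particular solution: y = 6e^(2x)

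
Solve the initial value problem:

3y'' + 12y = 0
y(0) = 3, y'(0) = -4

General solution: y = C₁cos(2x) + C₂sin(2x)
Complex roots r = ±2i
Applying ICs: C₁ = 3, C₂ = -2
Particular solution: y = 3cos(2x) - 2sin(2x)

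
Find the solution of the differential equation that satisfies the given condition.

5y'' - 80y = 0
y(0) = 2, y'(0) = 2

General solution: y = C₁e^(4x) + C₂e^(-4x)
Applying ICs: C₁ = 5/4, C₂ = 3/4
Particular solution: y = (5/4)e^(4x) + (3/4)e^(-4x)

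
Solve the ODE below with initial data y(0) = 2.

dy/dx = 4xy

General solution: y = Ce^(2x²)
Applying IC y(0) = 2:
Particular solution: y = 2e^(2x²)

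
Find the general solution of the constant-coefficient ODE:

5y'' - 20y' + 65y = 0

Characteristic equation: 5r² - 20r + 65 = 0
Divide by 5: r² - 4r + 13 = 0
Roots: r = 2 ± 3i (complex conjugates)
General solution: y = e^(2x)(C₁cos(3x) + C₂sin(3x))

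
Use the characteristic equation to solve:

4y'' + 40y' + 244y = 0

Characteristic equation: 4r² + 40r + 244 = 0
Divide by 4: r² + 10r + 61 = 0
Roots: r = -5 ± 6i (complex conjugates)
General solution: y = e^(-5x)(C₁cos(6x) + C₂sin(6x))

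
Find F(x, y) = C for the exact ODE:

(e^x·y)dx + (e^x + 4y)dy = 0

Verify exactness: ∂M/∂y = ∂N/∂x ✓
Find F(x,y) such that ∂F/∂x = M, ∂F/∂y = N
Solution: e^x·y + 2y² = C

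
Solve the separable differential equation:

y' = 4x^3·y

Separating variables and integrating:
ln|y| = x^4 + C

General solution: y = Ce^(x^4)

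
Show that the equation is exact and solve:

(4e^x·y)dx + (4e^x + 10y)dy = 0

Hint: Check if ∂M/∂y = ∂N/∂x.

Verify exactness: ∂M/∂y = ∂N/∂x ✓
Find F(x,y) such that ∂F/∂x = M, ∂F/∂y = N
Solution: 4e^x·y + 5y² = C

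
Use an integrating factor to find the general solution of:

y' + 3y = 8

Using integrating factor method:

General solution: y = 8/3 + Ce^(-3x)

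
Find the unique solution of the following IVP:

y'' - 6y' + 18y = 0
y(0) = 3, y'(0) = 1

General solution: y = e^(3x)(C₁cos(3x) + C₂sin(3x))
Complex roots r = 3 ± 3i
Applying ICs: C₁ = 3, C₂ = -8/3
Particular solution: y = e^(3x)(3cos(3x) - (8/3)sin(3x))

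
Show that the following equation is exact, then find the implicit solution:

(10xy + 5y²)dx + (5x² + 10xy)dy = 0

Verify exactness: ∂M/∂y = ∂N/∂x ✓
Find F(x,y) such that ∂F/∂x = M, ∂F/∂y = N
Solution: 5x²y + 5xy² = C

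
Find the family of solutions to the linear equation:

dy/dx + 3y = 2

Using integrating factor method:

General solution: y = 2/3 + Ce^(-3x)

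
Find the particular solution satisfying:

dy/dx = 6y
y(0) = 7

General solution: y = Ce^(6x)
Applying IC y(0) = 7:
Particular solution: y = 7e^(6x)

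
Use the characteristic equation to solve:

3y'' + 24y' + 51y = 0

Characteristic equation: 3r² + 24r + 51 = 0
Divide by 3: r² + 8r + 17 = 0
Roots: r = -4 ± i (complex conjugates)
General solution: y = e^(-4x)(C₁cos(x) + C₂sin(x))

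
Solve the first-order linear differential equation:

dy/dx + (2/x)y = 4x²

Using integrating factor method:

General solution: y = (4/5)x^3 + Cx^(-2)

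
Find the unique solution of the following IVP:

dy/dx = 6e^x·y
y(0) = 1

General solution: y = Ce^(6e^x)
Applying IC y(0) = 1:
Particular solution: y = e^(6(e^x - 1))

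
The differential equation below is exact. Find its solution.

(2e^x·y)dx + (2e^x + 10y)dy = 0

Verify exactness: ∂M/∂y = ∂N/∂x ✓
Find F(x,y) such that ∂F/∂x = M, ∂F/∂y = N
Solution: 2e^x·y + 5y² = C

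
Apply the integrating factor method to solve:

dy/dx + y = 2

Using integrating factor method:

General solution: y = 2 + Ce^(-x)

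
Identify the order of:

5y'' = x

The order is 2 (highest derivative is of order 2).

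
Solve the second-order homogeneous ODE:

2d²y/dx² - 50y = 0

Characteristic equation: 2r² - 50 = 0
Divide by 2: r² - 25 = 0
Roots: r = 5, -5 (distinct real)
General solution: y = C₁e^(5x) + C₂e^(-5x)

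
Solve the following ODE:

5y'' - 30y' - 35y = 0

Characteristic equation: 5r² - 30r - 35 = 0
Divide by 5: r² - 6r - 7 = 0
Roots: r = 7, -1 (distinct real)
General solution: y = C₁e^(7x) + C₂e^(-x)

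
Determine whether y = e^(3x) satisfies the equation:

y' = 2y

Verification:
y = e^(3x)
y' = 3e^(3x)
But 2y = 2e^(3x)
y' ≠ 2y — the derivative does not match

No, it is not a solution.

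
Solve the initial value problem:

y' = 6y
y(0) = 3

General solution: y = Ce^(6x)
Applying IC y(0) = 3:
Particular solution: y = 3e^(6x)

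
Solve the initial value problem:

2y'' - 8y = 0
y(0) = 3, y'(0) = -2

General solution: y = C₁e^(2x) + C₂e^(-2x)
Applying ICs: C₁ = 1, C₂ = 2
Particular solution: y = e^(2x) + 2e^(-2x)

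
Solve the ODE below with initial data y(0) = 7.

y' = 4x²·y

General solution: y = Ce^(4x³/3)
Applying IC y(0) = 7:
Particular solution: y = 7e^(4x³/3)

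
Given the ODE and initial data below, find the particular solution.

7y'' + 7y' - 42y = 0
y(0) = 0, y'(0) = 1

General solution: y = C₁e^(2x) + C₂e^(-3x)
Applying ICs: C₁ = 1/5, C₂ = -1/5
Particular solution: y = (1/5)e^(2x) - (1/5)e^(-3x)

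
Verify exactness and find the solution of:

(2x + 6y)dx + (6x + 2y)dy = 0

Verify exactness: ∂M/∂y = ∂N/∂x ✓
Find F(x,y) such that ∂F/∂x = M, ∂F/∂y = N
Solution: x² + 6xy + y² = C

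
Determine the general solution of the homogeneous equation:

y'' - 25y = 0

Characteristic equation: r² - 25 = 0
Roots: r = 5, -5 (distinct real)
General solution: y = C₁e^(5x) + C₂e^(-5x)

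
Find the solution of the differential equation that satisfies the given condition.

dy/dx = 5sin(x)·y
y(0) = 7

General solution: y = Ce^(-5cos(x))
Applying IC y(0) = 7:
Particular solution: y = 7e^(5(1-cos(x)))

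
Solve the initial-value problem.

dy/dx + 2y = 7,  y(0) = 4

General solution: y = 7/2 + Ce^(-2x)
Applying y(0) = 4: C = 4 - 7/2 = 1/2
Particular solution: y = 7/2 + (1/2)e^(-2x)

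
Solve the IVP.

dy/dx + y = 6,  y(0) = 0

General solution: y = 6 + Ce^(-x)
Applying y(0) = 0: C = 0 - 6 = -6
Particular solution: y = 6 - 6e^(-x)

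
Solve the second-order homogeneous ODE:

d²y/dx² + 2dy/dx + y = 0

Characteristic equation: r² + 2r + 1 = 0
Factored: (r + 1)² = 0
Repeated root: r = -1
General solution: y = (C₁ + C₂x)e^(-x)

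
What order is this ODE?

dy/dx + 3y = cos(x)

The order is 1 (highest derivative is of order 1).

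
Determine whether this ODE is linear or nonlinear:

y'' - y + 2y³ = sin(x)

Nonlinear (y³ term)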